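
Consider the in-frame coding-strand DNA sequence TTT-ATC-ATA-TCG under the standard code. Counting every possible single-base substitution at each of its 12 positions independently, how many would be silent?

8

Codon 1 (TTT, Phe): 1 synonymous substitution.
Codon 2 (ATC, Ile): 2 synonymous substitutions.
Codon 3 (ATA, Ile): 2 synonymous substitutions.
Codon 4 (TCG, Ser): 3 synonymous substitutions.
Total: 1 + 2 + 2 + 3 = 8.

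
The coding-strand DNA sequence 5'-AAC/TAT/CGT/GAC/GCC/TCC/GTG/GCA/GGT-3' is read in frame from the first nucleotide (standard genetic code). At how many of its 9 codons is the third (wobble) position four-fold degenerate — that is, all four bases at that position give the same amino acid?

Codon 1 AAC (Asn): third position 2-fold.
Codon 2 TAT (Tyr): third position 2-fold.
Codon 3 CGT (Arg): third position 4-fold.
Codon 4 GAC (Asp): third position 2-fold.
Codon 5 GCC (Ala): third position 4-fold.
Codon 6 TCC (Ser): third position 4-fold.
Codon 7 GTG (Val): third position 4-fold.
Codon 8 GCA (Ala): third position 4-fold.
Codon 9 GGT (Gly): third position 4-fold.
Four-fold degenerate third positions: 6.

6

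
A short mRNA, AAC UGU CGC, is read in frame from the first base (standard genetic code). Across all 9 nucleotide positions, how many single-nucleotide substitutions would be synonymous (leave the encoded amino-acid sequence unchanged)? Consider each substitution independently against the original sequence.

5

Codon 1 (AAC, Asn): 1 synonymous substitution.
Codon 2 (UGU, Cys): 1 synonymous substitution.
Codon 3 (CGC, Arg): 3 synonymous substitutions.
Total: 1 + 1 + 3 = 5.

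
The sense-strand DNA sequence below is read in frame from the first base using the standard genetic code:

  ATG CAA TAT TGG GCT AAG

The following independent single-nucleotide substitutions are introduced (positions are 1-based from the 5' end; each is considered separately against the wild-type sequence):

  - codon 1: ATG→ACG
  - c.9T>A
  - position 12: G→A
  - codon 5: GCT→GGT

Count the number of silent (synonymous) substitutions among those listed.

0

Codon 1: ATG (Met) → ACG (Thr) — missense.
Codon 3: TAT (Tyr) → TAA (Stop) — nonsense.
Codon 4: TGG (Trp) → TGA (Stop) — nonsense.
Codon 5: GCT (Ala) → GGT (Gly) — missense.
Synonymous: 0 of 4.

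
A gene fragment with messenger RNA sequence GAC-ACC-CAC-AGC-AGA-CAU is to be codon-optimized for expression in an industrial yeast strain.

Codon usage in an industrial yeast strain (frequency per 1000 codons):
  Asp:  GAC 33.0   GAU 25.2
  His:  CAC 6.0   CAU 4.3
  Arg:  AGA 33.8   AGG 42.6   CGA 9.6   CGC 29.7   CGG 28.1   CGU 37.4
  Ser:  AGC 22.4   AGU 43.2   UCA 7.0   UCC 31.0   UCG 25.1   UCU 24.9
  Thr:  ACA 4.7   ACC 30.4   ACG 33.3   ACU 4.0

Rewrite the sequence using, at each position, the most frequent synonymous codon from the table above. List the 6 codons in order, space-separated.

Codon 1 (Asp): best is GAC at 33.0.
Codon 2 (Thr): best is ACG at 33.3.
Codon 3 (His): best is CAC at 6.0.
Codon 4 (Ser): best is AGU at 43.2.
Codon 5 (Arg): best is AGG at 42.6.
Codon 6 (His): best is CAC at 6.0.

GAC ACG CAC AGU AGG CAC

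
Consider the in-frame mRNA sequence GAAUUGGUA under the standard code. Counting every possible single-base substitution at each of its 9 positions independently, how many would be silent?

Codon 1 (GAA, Glu): 1 synonymous substitution.
Codon 2 (UUG, Leu): 2 synonymous substitutions.
Codon 3 (GUA, Val): 3 synonymous substitutions.
Total: 1 + 2 + 3 = 6.

6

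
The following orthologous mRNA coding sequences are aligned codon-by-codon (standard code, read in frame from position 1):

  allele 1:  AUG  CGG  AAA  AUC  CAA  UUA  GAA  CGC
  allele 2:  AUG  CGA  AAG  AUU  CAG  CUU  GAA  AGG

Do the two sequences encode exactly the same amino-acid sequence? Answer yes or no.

Codon 1: AUG Met / AUG Met — identical.
Codon 2: CGG Arg / CGA Arg — synonymous.
Codon 3: AAA Lys / AAG Lys — synonymous.
Codon 4: AUC Ile / AUU Ile — synonymous.
Codon 5: CAA Gln / CAG Gln — synonymous.
Codon 6: UUA Leu / CUU Leu — synonymous.
Codon 7: GAA Glu / GAA Glu — identical.
Codon 8: CGC Arg / AGG Arg — synonymous.
Nonsynonymous differences: 0 → same protein.

yes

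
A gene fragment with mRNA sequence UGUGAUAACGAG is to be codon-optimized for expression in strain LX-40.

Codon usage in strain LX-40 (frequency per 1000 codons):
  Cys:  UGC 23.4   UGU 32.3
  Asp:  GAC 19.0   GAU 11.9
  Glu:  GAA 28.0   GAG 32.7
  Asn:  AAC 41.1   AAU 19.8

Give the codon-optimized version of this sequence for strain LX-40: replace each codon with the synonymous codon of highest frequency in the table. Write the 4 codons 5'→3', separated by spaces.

UGU GAC AAC GAG

Codon 1 (Cys): best is UGU at 32.3.
Codon 2 (Asp): best is GAC at 19.0.
Codon 3 (Asn): best is AAC at 41.1.
Codon 4 (Glu): best is GAG at 32.7.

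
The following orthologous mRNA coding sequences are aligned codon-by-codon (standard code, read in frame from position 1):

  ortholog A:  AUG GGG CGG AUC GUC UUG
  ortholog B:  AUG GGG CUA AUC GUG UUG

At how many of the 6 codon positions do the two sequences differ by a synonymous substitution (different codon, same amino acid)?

1

Codon 1: AUG Met / AUG Met — identical.
Codon 2: GGG Gly / GGG Gly — identical.
Codon 3: CGG Arg / CUA Leu — nonsynonymous.
Codon 4: AUC Ile / AUC Ile — identical.
Codon 5: GUC Val / GUG Val — synonymous.
Codon 6: UUG Leu / UUG Leu — identical.
Synonymous differences: 1.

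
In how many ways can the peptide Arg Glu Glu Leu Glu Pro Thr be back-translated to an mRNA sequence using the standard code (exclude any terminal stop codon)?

4608

Arg: 6 codons.
Glu: 2 codons.
Glu: 2 codons.
Leu: 6 codons.
Glu: 2 codons.
Pro: 4 codons.
Thr: 4 codons.
6 × 2 × 2 × 6 × 2 × 4 × 4 = 4608.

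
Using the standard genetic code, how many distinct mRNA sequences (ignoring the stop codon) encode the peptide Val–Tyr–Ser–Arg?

Val: 4 codons.
Tyr: 2 codons.
Ser: 6 codons.
Arg: 6 codons.
4 × 2 × 6 × 6 = 288.

288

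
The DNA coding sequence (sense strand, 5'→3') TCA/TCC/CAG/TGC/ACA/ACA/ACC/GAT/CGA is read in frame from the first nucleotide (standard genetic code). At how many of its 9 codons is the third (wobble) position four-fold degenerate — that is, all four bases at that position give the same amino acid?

6

Codon 1 TCA (Ser): third position 4-fold.
Codon 2 TCC (Ser): third position 4-fold.
Codon 3 CAG (Gln): third position 2-fold.
Codon 4 TGC (Cys): third position 2-fold.
Codon 5 ACA (Thr): third position 4-fold.
Codon 6 ACA (Thr): third position 4-fold.
Codon 7 ACC (Thr): third position 4-fold.
Codon 8 GAT (Asp): third position 2-fold.
Codon 9 CGA (Arg): third position 4-fold.
Four-fold degenerate third positions: 6.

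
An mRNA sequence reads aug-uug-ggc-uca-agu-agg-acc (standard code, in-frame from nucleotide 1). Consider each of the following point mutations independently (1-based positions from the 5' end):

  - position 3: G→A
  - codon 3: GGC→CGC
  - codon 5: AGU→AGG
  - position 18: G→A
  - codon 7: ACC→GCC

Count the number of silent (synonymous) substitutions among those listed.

Codon 1: AUG (Met) → AUA (Ile) — missense.
Codon 3: GGC (Gly) → CGC (Arg) — missense.
Codon 5: AGU (Ser) → AGG (Arg) — missense.
Codon 6: AGG (Arg) → AGA (Arg) — synonymous.
Codon 7: ACC (Thr) → GCC (Ala) — missense.
Synonymous: 1 of 5.

1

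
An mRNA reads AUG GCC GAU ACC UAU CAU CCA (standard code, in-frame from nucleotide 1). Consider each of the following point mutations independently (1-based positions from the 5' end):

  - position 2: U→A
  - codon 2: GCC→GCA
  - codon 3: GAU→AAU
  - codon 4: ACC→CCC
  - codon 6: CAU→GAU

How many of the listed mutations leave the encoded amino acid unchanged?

Codon 1: AUG (Met) → AAG (Lys) — missense.
Codon 2: GCC (Ala) → GCA (Ala) — synonymous.
Codon 3: GAU (Asp) → AAU (Asn) — missense.
Codon 4: ACC (Thr) → CCC (Pro) — missense.
Codon 6: CAU (His) → GAU (Asp) — missense.
Synonymous: 1 of 5.

1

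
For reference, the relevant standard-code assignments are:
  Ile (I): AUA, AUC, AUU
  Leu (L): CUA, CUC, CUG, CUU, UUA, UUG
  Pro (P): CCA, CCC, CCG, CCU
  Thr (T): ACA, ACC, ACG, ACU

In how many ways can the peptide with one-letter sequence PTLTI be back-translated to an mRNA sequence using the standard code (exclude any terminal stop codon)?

Pro: 4 codons.
Thr: 4 codons.
Leu: 6 codons.
Thr: 4 codons.
Ile: 3 codons.
4 × 4 × 6 × 4 × 3 = 1152.

1152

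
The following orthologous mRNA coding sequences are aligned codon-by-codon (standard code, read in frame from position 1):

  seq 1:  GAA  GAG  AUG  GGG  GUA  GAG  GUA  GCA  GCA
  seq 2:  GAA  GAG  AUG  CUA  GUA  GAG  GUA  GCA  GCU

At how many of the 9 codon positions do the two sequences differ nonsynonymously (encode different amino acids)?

1

Codon 1: GAA Glu / GAA Glu — identical.
Codon 2: GAG Glu / GAG Glu — identical.
Codon 3: AUG Met / AUG Met — identical.
Codon 4: GGG Gly / CUA Leu — nonsynonymous.
Codon 5: GUA Val / GUA Val — identical.
Codon 6: GAG Glu / GAG Glu — identical.
Codon 7: GUA Val / GUA Val — identical.
Codon 8: GCA Ala / GCA Ala — identical.
Codon 9: GCA Ala / GCU Ala — synonymous.
Nonsynonymous differences: 1.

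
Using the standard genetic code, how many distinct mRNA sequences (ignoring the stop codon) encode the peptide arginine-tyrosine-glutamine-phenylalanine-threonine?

Arg: 6 codons.
Tyr: 2 codons.
Gln: 2 codons.
Phe: 2 codons.
Thr: 4 codons.
6 × 2 × 2 × 2 × 4 = 192.

192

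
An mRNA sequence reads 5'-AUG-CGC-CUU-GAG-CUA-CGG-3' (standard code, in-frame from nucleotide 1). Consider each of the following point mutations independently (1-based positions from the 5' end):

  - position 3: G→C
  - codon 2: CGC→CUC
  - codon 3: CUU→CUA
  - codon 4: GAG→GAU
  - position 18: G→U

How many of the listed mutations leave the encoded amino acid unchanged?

2

Codon 1: AUG (Met) → AUC (Ile) — missense.
Codon 2: CGC (Arg) → CUC (Leu) — missense.
Codon 3: CUU (Leu) → CUA (Leu) — synonymous.
Codon 4: GAG (Glu) → GAU (Asp) — missense.
Codon 6: CGG (Arg) → CGU (Arg) — synonymous.
Synonymous: 2 of 5.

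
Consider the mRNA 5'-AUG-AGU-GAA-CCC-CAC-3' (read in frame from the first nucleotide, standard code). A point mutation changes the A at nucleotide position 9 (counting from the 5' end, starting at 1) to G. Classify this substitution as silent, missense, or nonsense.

silent

Position 9 falls in codon 3: GAA → Glu.
After the substitution the codon is GAG → Glu.
Both encode Glu, so the change is synonymous.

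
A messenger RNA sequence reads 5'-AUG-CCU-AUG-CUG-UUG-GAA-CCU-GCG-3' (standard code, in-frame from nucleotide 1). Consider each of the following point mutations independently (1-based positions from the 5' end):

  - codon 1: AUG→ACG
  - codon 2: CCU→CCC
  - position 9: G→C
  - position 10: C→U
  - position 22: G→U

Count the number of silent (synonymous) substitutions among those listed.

2

Codon 1: AUG (Met) → ACG (Thr) — missense.
Codon 2: CCU (Pro) → CCC (Pro) — synonymous.
Codon 3: AUG (Met) → AUC (Ile) — missense.
Codon 4: CUG (Leu) → UUG (Leu) — synonymous.
Codon 8: GCG (Ala) → UCG (Ser) — missense.
Synonymous: 2 of 5.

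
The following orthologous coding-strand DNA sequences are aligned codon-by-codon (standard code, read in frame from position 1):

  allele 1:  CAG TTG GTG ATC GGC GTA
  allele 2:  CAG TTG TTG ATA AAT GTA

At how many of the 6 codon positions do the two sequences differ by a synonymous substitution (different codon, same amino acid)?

1

Codon 1: CAG Gln / CAG Gln — identical.
Codon 2: TTG Leu / TTG Leu — identical.
Codon 3: GTG Val / TTG Leu — nonsynonymous.
Codon 4: ATC Ile / ATA Ile — synonymous.
Codon 5: GGC Gly / AAT Asn — nonsynonymous.
Codon 6: GTA Val / GTA Val — identical.
Synonymous differences: 1.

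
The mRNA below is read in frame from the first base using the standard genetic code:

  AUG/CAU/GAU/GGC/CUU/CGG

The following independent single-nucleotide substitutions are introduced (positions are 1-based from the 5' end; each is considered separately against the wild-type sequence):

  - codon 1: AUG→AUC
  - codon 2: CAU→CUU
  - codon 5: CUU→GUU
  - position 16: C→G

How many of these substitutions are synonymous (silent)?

0

Codon 1: AUG (Met) → AUC (Ile) — missense.
Codon 2: CAU (His) → CUU (Leu) — missense.
Codon 5: CUU (Leu) → GUU (Val) — missense.
Codon 6: CGG (Arg) → GGG (Gly) — missense.
Synonymous: 0 of 4.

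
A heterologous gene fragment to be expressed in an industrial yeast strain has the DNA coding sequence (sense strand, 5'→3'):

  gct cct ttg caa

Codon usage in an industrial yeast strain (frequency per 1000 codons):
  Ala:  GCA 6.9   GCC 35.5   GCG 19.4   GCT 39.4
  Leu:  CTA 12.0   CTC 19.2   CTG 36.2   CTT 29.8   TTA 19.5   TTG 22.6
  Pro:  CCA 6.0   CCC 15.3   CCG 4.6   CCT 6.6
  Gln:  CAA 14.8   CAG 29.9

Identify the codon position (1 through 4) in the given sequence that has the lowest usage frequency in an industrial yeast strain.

Codon 1 GCT (Ala): 39.4 per 1000.
Codon 2 CCT (Pro): 6.6 per 1000.
Codon 3 TTG (Leu): 22.6 per 1000.
Codon 4 CAA (Gln): 14.8 per 1000.
Lowest frequency is 6.6 at codon 2.

2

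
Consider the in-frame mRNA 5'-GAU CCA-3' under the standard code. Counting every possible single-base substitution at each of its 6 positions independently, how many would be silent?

Codon 1 (GAU, Asp): 1 synonymous substitution.
Codon 2 (CCA, Pro): 3 synonymous substitutions.
Total: 1 + 3 = 4.

4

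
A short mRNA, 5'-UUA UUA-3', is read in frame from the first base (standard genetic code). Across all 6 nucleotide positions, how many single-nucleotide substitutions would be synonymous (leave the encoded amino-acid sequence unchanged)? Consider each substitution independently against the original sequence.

4

Codon 1 (UUA, Leu): 2 synonymous substitutions.
Codon 2 (UUA, Leu): 2 synonymous substitutions.
Total: 2 + 2 = 4.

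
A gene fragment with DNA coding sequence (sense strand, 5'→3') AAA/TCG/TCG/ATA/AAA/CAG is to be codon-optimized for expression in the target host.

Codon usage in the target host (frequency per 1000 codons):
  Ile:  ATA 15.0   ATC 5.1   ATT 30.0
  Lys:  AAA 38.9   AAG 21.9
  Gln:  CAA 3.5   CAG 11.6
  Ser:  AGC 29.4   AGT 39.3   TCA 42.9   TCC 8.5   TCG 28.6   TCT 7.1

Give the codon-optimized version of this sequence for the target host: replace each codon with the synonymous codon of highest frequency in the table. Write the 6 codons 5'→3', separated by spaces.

Codon 1 (Lys): best is AAA at 38.9.
Codon 2 (Ser): best is TCA at 42.9.
Codon 3 (Ser): best is TCA at 42.9.
Codon 4 (Ile): best is ATT at 30.0.
Codon 5 (Lys): best is AAA at 38.9.
Codon 6 (Gln): best is CAG at 11.6.

AAA TCA TCA ATT AAA CAG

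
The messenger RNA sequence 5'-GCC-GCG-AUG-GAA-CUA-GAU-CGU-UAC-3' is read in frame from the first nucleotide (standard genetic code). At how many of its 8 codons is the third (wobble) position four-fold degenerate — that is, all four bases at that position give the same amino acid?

4

Codon 1 GCC (Ala): third position 4-fold.
Codon 2 GCG (Ala): third position 4-fold.
Codon 3 AUG (Met): third position 1-fold.
Codon 4 GAA (Glu): third position 2-fold.
Codon 5 CUA (Leu): third position 4-fold.
Codon 6 GAU (Asp): third position 2-fold.
Codon 7 CGU (Arg): third position 4-fold.
Codon 8 UAC (Tyr): third position 2-fold.
Four-fold degenerate third positions: 4.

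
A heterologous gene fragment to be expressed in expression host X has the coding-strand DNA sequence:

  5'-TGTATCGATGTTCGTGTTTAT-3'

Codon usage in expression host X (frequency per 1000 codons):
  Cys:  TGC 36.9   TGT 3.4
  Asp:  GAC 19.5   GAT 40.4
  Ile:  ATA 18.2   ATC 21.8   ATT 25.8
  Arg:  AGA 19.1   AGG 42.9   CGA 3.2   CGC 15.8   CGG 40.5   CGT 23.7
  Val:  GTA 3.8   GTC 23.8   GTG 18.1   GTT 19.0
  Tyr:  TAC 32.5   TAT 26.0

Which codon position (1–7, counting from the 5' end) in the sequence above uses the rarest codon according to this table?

1

Codon 1 TGT (Cys): 3.4 per 1000.
Codon 2 ATC (Ile): 21.8 per 1000.
Codon 3 GAT (Asp): 40.4 per 1000.
Codon 4 GTT (Val): 19.0 per 1000.
Codon 5 CGT (Arg): 23.7 per 1000.
Codon 6 GTT (Val): 19.0 per 1000.
Codon 7 TAT (Tyr): 26.0 per 1000.
Lowest frequency is 3.4 at codon 1.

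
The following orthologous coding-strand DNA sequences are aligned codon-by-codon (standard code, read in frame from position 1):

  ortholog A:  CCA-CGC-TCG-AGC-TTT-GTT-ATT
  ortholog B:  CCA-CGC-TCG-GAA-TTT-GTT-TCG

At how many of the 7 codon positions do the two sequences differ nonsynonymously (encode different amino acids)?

2

Codon 1: CCA Pro / CCA Pro — identical.
Codon 2: CGC Arg / CGC Arg — identical.
Codon 3: TCG Ser / TCG Ser — identical.
Codon 4: AGC Ser / GAA Glu — nonsynonymous.
Codon 5: TTT Phe / TTT Phe — identical.
Codon 6: GTT Val / GTT Val — identical.
Codon 7: ATT Ile / TCG Ser — nonsynonymous.
Nonsynonymous differences: 2.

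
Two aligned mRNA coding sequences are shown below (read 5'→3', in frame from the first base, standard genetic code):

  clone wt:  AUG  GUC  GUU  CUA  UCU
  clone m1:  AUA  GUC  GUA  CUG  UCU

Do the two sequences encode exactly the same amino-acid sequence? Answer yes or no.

no

Codon 1: AUG Met / AUA Ile — nonsynonymous.
Codon 2: GUC Val / GUC Val — identical.
Codon 3: GUU Val / GUA Val — synonymous.
Codon 4: CUA Leu / CUG Leu — synonymous.
Codon 5: UCU Ser / UCU Ser — identical.
Nonsynonymous differences: 1 → different protein.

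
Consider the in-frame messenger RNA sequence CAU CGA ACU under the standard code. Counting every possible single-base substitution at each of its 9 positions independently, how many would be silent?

8

Codon 1 (CAU, His): 1 synonymous substitution.
Codon 2 (CGA, Arg): 4 synonymous substitutions.
Codon 3 (ACU, Thr): 3 synonymous substitutions.
Total: 1 + 4 + 3 = 8.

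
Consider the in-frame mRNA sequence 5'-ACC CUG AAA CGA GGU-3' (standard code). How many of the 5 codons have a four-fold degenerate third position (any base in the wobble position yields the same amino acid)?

4

Codon 1 ACC (Thr): third position 4-fold.
Codon 2 CUG (Leu): third position 4-fold.
Codon 3 AAA (Lys): third position 2-fold.
Codon 4 CGA (Arg): third position 4-fold.
Codon 5 GGU (Gly): third position 4-fold.
Four-fold degenerate third positions: 4.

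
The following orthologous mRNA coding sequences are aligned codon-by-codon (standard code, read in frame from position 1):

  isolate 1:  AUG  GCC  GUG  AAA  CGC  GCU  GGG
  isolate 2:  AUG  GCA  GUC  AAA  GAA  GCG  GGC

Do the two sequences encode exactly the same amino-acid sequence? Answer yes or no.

no

Codon 1: AUG Met / AUG Met — identical.
Codon 2: GCC Ala / GCA Ala — synonymous.
Codon 3: GUG Val / GUC Val — synonymous.
Codon 4: AAA Lys / AAA Lys — identical.
Codon 5: CGC Arg / GAA Glu — nonsynonymous.
Codon 6: GCU Ala / GCG Ala — synonymous.
Codon 7: GGG Gly / GGC Gly — synonymous.
Nonsynonymous differences: 1 → different protein.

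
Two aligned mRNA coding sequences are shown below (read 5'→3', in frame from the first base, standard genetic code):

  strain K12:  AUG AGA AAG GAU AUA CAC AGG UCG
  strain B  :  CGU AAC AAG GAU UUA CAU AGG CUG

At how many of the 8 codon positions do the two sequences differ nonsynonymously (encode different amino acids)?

4

Codon 1: AUG Met / CGU Arg — nonsynonymous.
Codon 2: AGA Arg / AAC Asn — nonsynonymous.
Codon 3: AAG Lys / AAG Lys — identical.
Codon 4: GAU Asp / GAU Asp — identical.
Codon 5: AUA Ile / UUA Leu — nonsynonymous.
Codon 6: CAC His / CAU His — synonymous.
Codon 7: AGG Arg / AGG Arg — identical.
Codon 8: UCG Ser / CUG Leu — nonsynonymous.
Nonsynonymous differences: 4.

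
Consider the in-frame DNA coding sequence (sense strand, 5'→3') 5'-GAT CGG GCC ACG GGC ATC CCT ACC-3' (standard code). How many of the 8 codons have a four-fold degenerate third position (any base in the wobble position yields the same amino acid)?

Codon 1 GAT (Asp): third position 2-fold.
Codon 2 CGG (Arg): third position 4-fold.
Codon 3 GCC (Ala): third position 4-fold.
Codon 4 ACG (Thr): third position 4-fold.
Codon 5 GGC (Gly): third position 4-fold.
Codon 6 ATC (Ile): third position 3-fold.
Codon 7 CCT (Pro): third position 4-fold.
Codon 8 ACC (Thr): third position 4-fold.
Four-fold degenerate third positions: 6.

6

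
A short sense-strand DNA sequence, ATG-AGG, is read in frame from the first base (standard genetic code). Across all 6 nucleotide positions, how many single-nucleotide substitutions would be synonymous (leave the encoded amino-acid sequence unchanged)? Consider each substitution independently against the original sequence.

Codon 1 (ATG, Met): 0 synonymous substitutions.
Codon 2 (AGG, Arg): 2 synonymous substitutions.
Total: 0 + 2 = 2.

2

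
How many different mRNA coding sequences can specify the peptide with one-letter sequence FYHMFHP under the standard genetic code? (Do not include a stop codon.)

128

Phe: 2 codons.
Tyr: 2 codons.
His: 2 codons.
Met: 1 codon.
Phe: 2 codons.
His: 2 codons.
Pro: 4 codons.
2 × 2 × 2 × 1 × 2 × 2 × 4 = 128.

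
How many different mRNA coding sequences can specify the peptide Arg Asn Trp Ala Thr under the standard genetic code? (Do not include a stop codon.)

Arg: 6 codons.
Asn: 2 codons.
Trp: 1 codon.
Ala: 4 codons.
Thr: 4 codons.
6 × 2 × 1 × 4 × 4 = 192.

192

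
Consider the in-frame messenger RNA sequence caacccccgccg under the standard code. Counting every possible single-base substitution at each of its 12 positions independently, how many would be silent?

10

Codon 1 (CAA, Gln): 1 synonymous substitution.
Codon 2 (CCC, Pro): 3 synonymous substitutions.
Codon 3 (CCG, Pro): 3 synonymous substitutions.
Codon 4 (CCG, Pro): 3 synonymous substitutions.
Total: 1 + 3 + 3 + 3 = 10.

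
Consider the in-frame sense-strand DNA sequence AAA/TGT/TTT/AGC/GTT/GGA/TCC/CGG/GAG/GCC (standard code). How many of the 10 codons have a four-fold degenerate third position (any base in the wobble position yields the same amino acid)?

Codon 1 AAA (Lys): third position 2-fold.
Codon 2 TGT (Cys): third position 2-fold.
Codon 3 TTT (Phe): third position 2-fold.
Codon 4 AGC (Ser): third position 2-fold.
Codon 5 GTT (Val): third position 4-fold.
Codon 6 GGA (Gly): third position 4-fold.
Codon 7 TCC (Ser): third position 4-fold.
Codon 8 CGG (Arg): third position 4-fold.
Codon 9 GAG (Glu): third position 2-fold.
Codon 10 GCC (Ala): third position 4-fold.
Four-fold degenerate third positions: 5.

5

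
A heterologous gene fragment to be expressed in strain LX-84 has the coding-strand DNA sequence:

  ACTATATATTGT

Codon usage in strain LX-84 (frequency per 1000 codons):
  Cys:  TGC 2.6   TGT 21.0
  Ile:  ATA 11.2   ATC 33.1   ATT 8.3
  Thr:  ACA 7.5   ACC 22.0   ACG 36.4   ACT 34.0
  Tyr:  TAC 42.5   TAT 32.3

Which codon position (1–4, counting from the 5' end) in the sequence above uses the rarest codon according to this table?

Codon 1 ACT (Thr): 34.0 per 1000.
Codon 2 ATA (Ile): 11.2 per 1000.
Codon 3 TAT (Tyr): 32.3 per 1000.
Codon 4 TGT (Cys): 21.0 per 1000.
Lowest frequency is 11.2 at codon 2.

2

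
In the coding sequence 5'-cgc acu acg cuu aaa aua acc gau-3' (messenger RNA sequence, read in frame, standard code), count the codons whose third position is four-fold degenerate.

5

Codon 1 CGC (Arg): third position 4-fold.
Codon 2 ACU (Thr): third position 4-fold.
Codon 3 ACG (Thr): third position 4-fold.
Codon 4 CUU (Leu): third position 4-fold.
Codon 5 AAA (Lys): third position 2-fold.
Codon 6 AUA (Ile): third position 3-fold.
Codon 7 ACC (Thr): third position 4-fold.
Codon 8 GAU (Asp): third position 2-fold.
Four-fold degenerate third positions: 5.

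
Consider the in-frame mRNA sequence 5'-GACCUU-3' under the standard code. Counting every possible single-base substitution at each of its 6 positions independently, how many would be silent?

Codon 1 (GAC, Asp): 1 synonymous substitution.
Codon 2 (CUU, Leu): 3 synonymous substitutions.
Total: 1 + 3 = 4.

4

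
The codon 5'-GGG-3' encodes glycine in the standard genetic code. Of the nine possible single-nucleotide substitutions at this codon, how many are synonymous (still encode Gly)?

3

Position 1: none → 0 synonymous.
Position 2: none → 0 synonymous.
Position 3: GGU, GGC, GGA → 3 synonymous.
Total: 0 + 0 + 3 = 3.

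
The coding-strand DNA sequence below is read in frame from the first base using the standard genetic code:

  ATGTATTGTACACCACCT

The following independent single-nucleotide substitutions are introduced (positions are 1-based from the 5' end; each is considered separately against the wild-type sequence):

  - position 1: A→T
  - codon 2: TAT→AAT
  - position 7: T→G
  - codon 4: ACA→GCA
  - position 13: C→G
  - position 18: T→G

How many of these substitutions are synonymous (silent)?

Codon 1: ATG (Met) → TTG (Leu) — missense.
Codon 2: TAT (Tyr) → AAT (Asn) — missense.
Codon 3: TGT (Cys) → GGT (Gly) — missense.
Codon 4: ACA (Thr) → GCA (Ala) — missense.
Codon 5: CCA (Pro) → GCA (Ala) — missense.
Codon 6: CCT (Pro) → CCG (Pro) — synonymous.
Synonymous: 1 of 6.

1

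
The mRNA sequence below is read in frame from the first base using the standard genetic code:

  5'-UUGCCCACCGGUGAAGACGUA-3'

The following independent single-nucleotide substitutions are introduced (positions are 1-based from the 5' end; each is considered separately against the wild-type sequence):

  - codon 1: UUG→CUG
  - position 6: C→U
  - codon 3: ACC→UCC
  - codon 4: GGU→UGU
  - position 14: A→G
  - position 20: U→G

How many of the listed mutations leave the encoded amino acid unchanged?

Codon 1: UUG (Leu) → CUG (Leu) — synonymous.
Codon 2: CCC (Pro) → CCU (Pro) — synonymous.
Codon 3: ACC (Thr) → UCC (Ser) — missense.
Codon 4: GGU (Gly) → UGU (Cys) — missense.
Codon 5: GAA (Glu) → GGA (Gly) — missense.
Codon 7: GUA (Val) → GGA (Gly) — missense.
Synonymous: 2 of 6.

2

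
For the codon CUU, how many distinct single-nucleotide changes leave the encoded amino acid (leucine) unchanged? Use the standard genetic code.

3

Position 1: none → 0 synonymous.
Position 2: none → 0 synonymous.
Position 3: CUC, CUA, CUG → 3 synonymous.
Total: 0 + 0 + 3 = 3.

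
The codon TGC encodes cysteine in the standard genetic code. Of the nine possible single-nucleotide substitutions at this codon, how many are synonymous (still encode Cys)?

Position 1: none → 0 synonymous.
Position 2: none → 0 synonymous.
Position 3: TGT → 1 synonymous.
Total: 0 + 0 + 1 = 1.

1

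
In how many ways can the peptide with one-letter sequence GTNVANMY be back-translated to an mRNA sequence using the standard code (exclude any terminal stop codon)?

Gly: 4 codons.
Thr: 4 codons.
Asn: 2 codons.
Val: 4 codons.
Ala: 4 codons.
Asn: 2 codons.
Met: 1 codon.
Tyr: 2 codons.
4 × 4 × 2 × 4 × 4 × 2 × 1 × 2 = 2048.

2048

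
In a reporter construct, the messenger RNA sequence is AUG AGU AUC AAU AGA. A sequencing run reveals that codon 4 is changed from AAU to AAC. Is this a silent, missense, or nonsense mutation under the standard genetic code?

silent

Position 12 falls in codon 4: AAU → Asn.
After the substitution the codon is AAC → Asn.
Both encode Asn, so the change is synonymous.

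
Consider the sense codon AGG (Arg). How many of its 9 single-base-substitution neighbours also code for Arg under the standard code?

Position 1: CGG → 1 synonymous.
Position 2: none → 0 synonymous.
Position 3: AGA → 1 synonymous.
Total: 1 + 0 + 1 = 2.

2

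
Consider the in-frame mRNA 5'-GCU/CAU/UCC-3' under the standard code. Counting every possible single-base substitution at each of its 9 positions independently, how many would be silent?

7

Codon 1 (GCU, Ala): 3 synonymous substitutions.
Codon 2 (CAU, His): 1 synonymous substitution.
Codon 3 (UCC, Ser): 3 synonymous substitutions.
Total: 3 + 1 + 3 = 7.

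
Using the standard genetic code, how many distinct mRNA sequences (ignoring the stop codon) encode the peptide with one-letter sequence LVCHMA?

Leu: 6 codons.
Val: 4 codons.
Cys: 2 codons.
His: 2 codons.
Met: 1 codon.
Ala: 4 codons.
6 × 4 × 2 × 2 × 1 × 4 = 384.

384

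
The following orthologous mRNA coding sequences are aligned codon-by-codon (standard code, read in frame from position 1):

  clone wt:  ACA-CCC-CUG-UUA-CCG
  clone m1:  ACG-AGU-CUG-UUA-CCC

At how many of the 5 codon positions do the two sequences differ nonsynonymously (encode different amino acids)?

1

Codon 1: ACA Thr / ACG Thr — synonymous.
Codon 2: CCC Pro / AGU Ser — nonsynonymous.
Codon 3: CUG Leu / CUG Leu — identical.
Codon 4: UUA Leu / UUA Leu — identical.
Codon 5: CCG Pro / CCC Pro — synonymous.
Nonsynonymous differences: 1.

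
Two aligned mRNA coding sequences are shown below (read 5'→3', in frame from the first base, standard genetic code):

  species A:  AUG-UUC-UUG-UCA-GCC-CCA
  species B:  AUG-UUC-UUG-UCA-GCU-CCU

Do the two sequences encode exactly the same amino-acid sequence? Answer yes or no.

Codon 1: AUG Met / AUG Met — identical.
Codon 2: UUC Phe / UUC Phe — identical.
Codon 3: UUG Leu / UUG Leu — identical.
Codon 4: UCA Ser / UCA Ser — identical.
Codon 5: GCC Ala / GCU Ala — synonymous.
Codon 6: CCA Pro / CCU Pro — synonymous.
Nonsynonymous differences: 0 → same protein.

yes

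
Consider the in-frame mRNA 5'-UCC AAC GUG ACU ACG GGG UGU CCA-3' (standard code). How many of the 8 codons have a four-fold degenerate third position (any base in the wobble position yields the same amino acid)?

6

Codon 1 UCC (Ser): third position 4-fold.
Codon 2 AAC (Asn): third position 2-fold.
Codon 3 GUG (Val): third position 4-fold.
Codon 4 ACU (Thr): third position 4-fold.
Codon 5 ACG (Thr): third position 4-fold.
Codon 6 GGG (Gly): third position 4-fold.
Codon 7 UGU (Cys): third position 2-fold.
Codon 8 CCA (Pro): third position 4-fold.
Four-fold degenerate third positions: 6.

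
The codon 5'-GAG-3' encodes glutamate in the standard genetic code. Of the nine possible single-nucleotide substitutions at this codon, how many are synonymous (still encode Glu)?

1

Position 1: none → 0 synonymous.
Position 2: none → 0 synonymous.
Position 3: GAA → 1 synonymous.
Total: 0 + 0 + 1 = 1.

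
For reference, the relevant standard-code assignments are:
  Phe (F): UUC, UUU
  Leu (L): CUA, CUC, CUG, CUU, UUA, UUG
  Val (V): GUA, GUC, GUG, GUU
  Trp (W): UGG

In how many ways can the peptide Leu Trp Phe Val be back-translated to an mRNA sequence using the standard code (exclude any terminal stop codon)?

48

Leu: 6 codons.
Trp: 1 codon.
Phe: 2 codons.
Val: 4 codons.
6 × 1 × 2 × 4 = 48.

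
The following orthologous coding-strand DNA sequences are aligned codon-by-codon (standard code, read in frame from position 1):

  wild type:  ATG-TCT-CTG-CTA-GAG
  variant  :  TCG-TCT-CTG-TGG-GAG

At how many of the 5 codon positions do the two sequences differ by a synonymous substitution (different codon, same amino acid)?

Codon 1: ATG Met / TCG Ser — nonsynonymous.
Codon 2: TCT Ser / TCT Ser — identical.
Codon 3: CTG Leu / CTG Leu — identical.
Codon 4: CTA Leu / TGG Trp — nonsynonymous.
Codon 5: GAG Glu / GAG Glu — identical.
Synonymous differences: 0.

0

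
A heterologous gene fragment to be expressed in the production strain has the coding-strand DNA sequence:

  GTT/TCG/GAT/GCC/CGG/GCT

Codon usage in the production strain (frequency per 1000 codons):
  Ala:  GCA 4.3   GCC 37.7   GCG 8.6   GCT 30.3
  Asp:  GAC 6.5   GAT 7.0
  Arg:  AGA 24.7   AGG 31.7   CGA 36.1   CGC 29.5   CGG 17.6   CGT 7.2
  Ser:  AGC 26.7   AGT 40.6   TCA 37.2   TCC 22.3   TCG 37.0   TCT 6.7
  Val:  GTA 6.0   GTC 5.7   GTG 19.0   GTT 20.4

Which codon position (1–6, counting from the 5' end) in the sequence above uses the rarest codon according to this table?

3

Codon 1 GTT (Val): 20.4 per 1000.
Codon 2 TCG (Ser): 37.0 per 1000.
Codon 3 GAT (Asp): 7.0 per 1000.
Codon 4 GCC (Ala): 37.7 per 1000.
Codon 5 CGG (Arg): 17.6 per 1000.
Codon 6 GCT (Ala): 30.3 per 1000.
Lowest frequency is 7.0 at codon 3.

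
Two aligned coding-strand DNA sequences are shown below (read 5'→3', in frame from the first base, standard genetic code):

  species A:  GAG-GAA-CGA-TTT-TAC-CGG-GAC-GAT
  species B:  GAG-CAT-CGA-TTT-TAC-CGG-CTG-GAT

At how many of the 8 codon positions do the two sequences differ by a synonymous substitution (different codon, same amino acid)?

Codon 1: GAG Glu / GAG Glu — identical.
Codon 2: GAA Glu / CAT His — nonsynonymous.
Codon 3: CGA Arg / CGA Arg — identical.
Codon 4: TTT Phe / TTT Phe — identical.
Codon 5: TAC Tyr / TAC Tyr — identical.
Codon 6: CGG Arg / CGG Arg — identical.
Codon 7: GAC Asp / CTG Leu — nonsynonymous.
Codon 8: GAT Asp / GAT Asp — identical.
Synonymous differences: 0.

0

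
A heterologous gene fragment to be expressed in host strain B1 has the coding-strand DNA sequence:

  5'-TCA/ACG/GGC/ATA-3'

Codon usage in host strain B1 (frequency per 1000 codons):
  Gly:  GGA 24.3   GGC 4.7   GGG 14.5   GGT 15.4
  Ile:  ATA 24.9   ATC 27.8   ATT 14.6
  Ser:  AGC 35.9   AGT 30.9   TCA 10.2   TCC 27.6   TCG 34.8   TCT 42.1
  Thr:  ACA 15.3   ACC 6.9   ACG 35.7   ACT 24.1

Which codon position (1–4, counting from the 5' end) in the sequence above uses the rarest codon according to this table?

3

Codon 1 TCA (Ser): 10.2 per 1000.
Codon 2 ACG (Thr): 35.7 per 1000.
Codon 3 GGC (Gly): 4.7 per 1000.
Codon 4 ATA (Ile): 24.9 per 1000.
Lowest frequency is 4.7 at codon 3.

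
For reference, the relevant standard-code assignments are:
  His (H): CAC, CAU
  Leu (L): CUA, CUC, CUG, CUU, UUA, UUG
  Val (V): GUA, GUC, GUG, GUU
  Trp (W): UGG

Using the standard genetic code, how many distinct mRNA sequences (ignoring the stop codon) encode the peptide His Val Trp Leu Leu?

288

His: 2 codons.
Val: 4 codons.
Trp: 1 codon.
Leu: 6 codons.
Leu: 6 codons.
2 × 4 × 1 × 6 × 6 = 288.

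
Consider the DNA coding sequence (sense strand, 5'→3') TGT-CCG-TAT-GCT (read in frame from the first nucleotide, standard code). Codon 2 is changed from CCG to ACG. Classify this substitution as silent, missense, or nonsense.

Position 4 falls in codon 2: CCG → Pro.
After the substitution the codon is ACG → Thr.
Pro ≠ Thr, so this is a missense mutation.

missense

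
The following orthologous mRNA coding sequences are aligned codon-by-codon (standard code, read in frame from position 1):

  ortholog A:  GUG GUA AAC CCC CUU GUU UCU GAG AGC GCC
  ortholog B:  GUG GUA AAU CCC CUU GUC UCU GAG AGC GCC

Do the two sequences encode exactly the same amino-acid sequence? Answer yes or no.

Codon 1: GUG Val / GUG Val — identical.
Codon 2: GUA Val / GUA Val — identical.
Codon 3: AAC Asn / AAU Asn — synonymous.
Codon 4: CCC Pro / CCC Pro — identical.
Codon 5: CUU Leu / CUU Leu — identical.
Codon 6: GUU Val / GUC Val — synonymous.
Codon 7: UCU Ser / UCU Ser — identical.
Codon 8: GAG Glu / GAG Glu — identical.
Codon 9: AGC Ser / AGC Ser — identical.
Codon 10: GCC Ala / GCC Ala — identical.
Nonsynonymous differences: 0 → same protein.

yes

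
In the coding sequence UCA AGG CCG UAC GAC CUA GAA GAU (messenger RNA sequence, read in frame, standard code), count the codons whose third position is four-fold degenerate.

3

Codon 1 UCA (Ser): third position 4-fold.
Codon 2 AGG (Arg): third position 2-fold.
Codon 3 CCG (Pro): third position 4-fold.
Codon 4 UAC (Tyr): third position 2-fold.
Codon 5 GAC (Asp): third position 2-fold.
Codon 6 CUA (Leu): third position 4-fold.
Codon 7 GAA (Glu): third position 2-fold.
Codon 8 GAU (Asp): third position 2-fold.
Four-fold degenerate third positions: 3.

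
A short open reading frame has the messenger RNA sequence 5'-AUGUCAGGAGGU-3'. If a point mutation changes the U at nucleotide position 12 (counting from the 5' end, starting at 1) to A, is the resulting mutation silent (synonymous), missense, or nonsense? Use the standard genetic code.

silent

Position 12 falls in codon 4: GGU → Gly.
After the substitution the codon is GGA → Gly.
Both encode Gly, so the change is synonymous.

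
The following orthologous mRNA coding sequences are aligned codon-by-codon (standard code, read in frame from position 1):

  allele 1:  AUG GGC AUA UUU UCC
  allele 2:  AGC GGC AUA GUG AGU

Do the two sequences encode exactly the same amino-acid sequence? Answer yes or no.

Codon 1: AUG Met / AGC Ser — nonsynonymous.
Codon 2: GGC Gly / GGC Gly — identical.
Codon 3: AUA Ile / AUA Ile — identical.
Codon 4: UUU Phe / GUG Val — nonsynonymous.
Codon 5: UCC Ser / AGU Ser — synonymous.
Nonsynonymous differences: 2 → different protein.

no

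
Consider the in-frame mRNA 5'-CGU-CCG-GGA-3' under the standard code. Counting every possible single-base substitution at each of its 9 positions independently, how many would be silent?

9

Codon 1 (CGU, Arg): 3 synonymous substitutions.
Codon 2 (CCG, Pro): 3 synonymous substitutions.
Codon 3 (GGA, Gly): 3 synonymous substitutions.
Total: 3 + 3 + 3 = 9.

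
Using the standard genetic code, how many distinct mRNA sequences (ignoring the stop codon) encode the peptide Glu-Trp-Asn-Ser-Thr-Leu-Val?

2304

Glu: 2 codons.
Trp: 1 codon.
Asn: 2 codons.
Ser: 6 codons.
Thr: 4 codons.
Leu: 6 codons.
Val: 4 codons.
2 × 1 × 2 × 6 × 4 × 6 × 4 = 2304.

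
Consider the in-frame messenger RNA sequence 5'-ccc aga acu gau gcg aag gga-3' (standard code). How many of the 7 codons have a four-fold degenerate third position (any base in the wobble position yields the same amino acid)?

Codon 1 CCC (Pro): third position 4-fold.
Codon 2 AGA (Arg): third position 2-fold.
Codon 3 ACU (Thr): third position 4-fold.
Codon 4 GAU (Asp): third position 2-fold.
Codon 5 GCG (Ala): third position 4-fold.
Codon 6 AAG (Lys): third position 2-fold.
Codon 7 GGA (Gly): third position 4-fold.
Four-fold degenerate third positions: 4.

4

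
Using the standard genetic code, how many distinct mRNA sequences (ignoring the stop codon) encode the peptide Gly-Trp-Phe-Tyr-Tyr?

Gly: 4 codons.
Trp: 1 codon.
Phe: 2 codons.
Tyr: 2 codons.
Tyr: 2 codons.
4 × 1 × 2 × 2 × 2 = 32.

32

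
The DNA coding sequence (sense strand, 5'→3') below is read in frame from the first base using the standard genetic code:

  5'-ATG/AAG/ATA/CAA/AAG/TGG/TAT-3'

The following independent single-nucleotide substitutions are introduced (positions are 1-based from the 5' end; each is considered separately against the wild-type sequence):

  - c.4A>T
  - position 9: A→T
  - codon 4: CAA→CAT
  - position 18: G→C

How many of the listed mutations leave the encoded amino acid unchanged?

1

Codon 2: AAG (Lys) → TAG (Stop) — nonsense.
Codon 3: ATA (Ile) → ATT (Ile) — synonymous.
Codon 4: CAA (Gln) → CAT (His) — missense.
Codon 6: TGG (Trp) → TGC (Cys) — missense.
Synonymous: 1 of 4.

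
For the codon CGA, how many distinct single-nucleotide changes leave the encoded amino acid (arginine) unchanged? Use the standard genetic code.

4

Position 1: AGA → 1 synonymous.
Position 2: none → 0 synonymous.
Position 3: CGU, CGC, CGG → 3 synonymous.
Total: 1 + 0 + 3 = 4.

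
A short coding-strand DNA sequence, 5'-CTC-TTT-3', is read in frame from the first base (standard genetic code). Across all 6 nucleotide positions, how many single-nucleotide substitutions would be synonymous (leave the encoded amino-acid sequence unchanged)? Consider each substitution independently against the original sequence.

Codon 1 (CTC, Leu): 3 synonymous substitutions.
Codon 2 (TTT, Phe): 1 synonymous substitution.
Total: 3 + 1 = 4.

4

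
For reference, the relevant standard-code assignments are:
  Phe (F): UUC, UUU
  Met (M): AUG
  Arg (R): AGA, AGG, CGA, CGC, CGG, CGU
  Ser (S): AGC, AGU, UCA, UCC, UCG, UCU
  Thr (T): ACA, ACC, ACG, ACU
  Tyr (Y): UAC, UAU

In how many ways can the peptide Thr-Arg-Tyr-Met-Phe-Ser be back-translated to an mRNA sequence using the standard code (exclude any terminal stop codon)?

Thr: 4 codons.
Arg: 6 codons.
Tyr: 2 codons.
Met: 1 codon.
Phe: 2 codons.
Ser: 6 codons.
4 × 6 × 2 × 1 × 2 × 6 = 576.

576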